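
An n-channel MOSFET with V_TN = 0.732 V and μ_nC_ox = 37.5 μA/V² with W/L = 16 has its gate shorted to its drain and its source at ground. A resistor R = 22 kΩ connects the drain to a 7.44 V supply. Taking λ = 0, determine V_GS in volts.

With gate tied to drain, V_GS = V_DS ≥ V_GS − V_TN, so the device is in saturation.
k_n = μ_nC_ox · (W/L) = 0.6 mA/V².
KCL at the drain: ½ k_n (V_GS − V_TN)² = (V_DD − V_GS)/R.
Let x = V_GS − 0.732. Then 6.6 x² + x − 6.708 = 0, giving x = 0.935 V (positive root), so V_GS = 1.67 V.
I_D = (V_DD − V_GS)/R = (7.44 − 1.67) / 22 = 0.262 mA.

V_GS = 1.67 V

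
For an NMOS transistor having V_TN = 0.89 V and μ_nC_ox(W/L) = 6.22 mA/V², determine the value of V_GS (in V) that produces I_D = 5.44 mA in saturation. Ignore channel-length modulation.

V_GS = 2.21 V

In saturation I_D = ½ k_n (V_GS − V_TN)², so V_GS − V_TN = √(2 I_D / k_n) = √(2 × 5.44 / 6.22) = 1.32 V.
V_GS = 0.89 + 1.32 = 2.21 V.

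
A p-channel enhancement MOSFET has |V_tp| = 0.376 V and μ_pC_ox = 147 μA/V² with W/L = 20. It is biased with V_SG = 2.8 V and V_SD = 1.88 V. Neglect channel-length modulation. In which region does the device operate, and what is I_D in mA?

k_p = μ_pC_ox · (W/L) = 2.94 mA/V².
V_ov = V_SG − |V_tp| = 2.8 − 0.376 = 2.42 V.
Since V_SD = 1.88 V < V_ov = 2.42 V, the device is in the triode region.
I_D = k_p [V_ov · V_SD − ½ V_SD²] = 2.94 × [2.42 × 1.88 − 0.5 × 1.88²] = 8.2 mA.

Triode; I_D = 8.20 mA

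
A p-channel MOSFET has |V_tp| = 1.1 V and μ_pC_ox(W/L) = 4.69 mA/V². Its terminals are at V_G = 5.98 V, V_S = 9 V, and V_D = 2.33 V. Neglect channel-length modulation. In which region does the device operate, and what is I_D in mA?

Saturation; I_D = 8.64 mA

V_SG = V_S − V_G = 9 − 5.98 = 3.02 V; V_SD = V_S − V_D = 9 − 2.33 = 6.67 V.
V_ov = V_SG − |V_tp| = 3.02 − 1.1 = 1.92 V.
Since V_SD = 6.67 V ≥ V_ov = 1.92 V, the device is in saturation.
I_D = ½ k_p V_ov² = 0.5 × 4.69 × 1.92² = 8.64 mA.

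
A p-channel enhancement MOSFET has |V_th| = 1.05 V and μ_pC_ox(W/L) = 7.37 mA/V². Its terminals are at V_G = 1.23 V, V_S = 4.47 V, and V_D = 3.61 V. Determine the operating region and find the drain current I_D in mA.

V_SG = V_S − V_G = 4.47 − 1.23 = 3.24 V; V_SD = V_S − V_D = 4.47 − 3.61 = 0.86 V.
V_ov = V_SG − |V_th| = 3.24 − 1.05 = 2.19 V.
Since V_SD = 0.86 V < V_ov = 2.19 V, the device is in the triode region.
I_D = k_p [V_ov · V_SD − ½ V_SD²] = 7.37 × [2.19 × 0.86 − 0.5 × 0.86²] = 11.2 mA.

Triode; I_D = 11.2 mA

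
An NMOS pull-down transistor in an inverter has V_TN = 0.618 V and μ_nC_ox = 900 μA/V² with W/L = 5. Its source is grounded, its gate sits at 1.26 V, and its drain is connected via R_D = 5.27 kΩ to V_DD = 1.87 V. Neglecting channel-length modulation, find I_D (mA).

V_GS = V_G = 1.26 V, so V_ov = 1.26 − 0.618 = 0.642 V.
k_n = μ_nC_ox · (W/L) = 4.5 mA/V².
Assume saturation: I_D = ½ k_n V_ov² = 0.5 × 4.5 × 0.642² = 0.927 mA, giving V_DS = V_DD − I_D R_D = 1.87 − 0.927 × 5.27 = -3.02 V.
But -3.02 V < V_ov = 0.642 V, so the device is actually in triode.
In triode I_D = k_n[V_ov V_DS − ½ V_DS²] and I_D = (V_DD − V_DS)/R_D. Equating: 11.9 V_DS² − 16.23 V_DS + 1.87 = 0, giving V_DS = 0.127 V (the root below V_ov).
I_D = (1.87 − 0.127) / 5.27 = 0.331 mA.

I_D = 0.331 mA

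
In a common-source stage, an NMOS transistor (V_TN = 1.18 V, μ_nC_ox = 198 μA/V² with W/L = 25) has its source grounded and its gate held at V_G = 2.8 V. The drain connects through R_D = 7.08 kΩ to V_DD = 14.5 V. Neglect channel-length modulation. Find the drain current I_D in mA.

V_GS = V_G = 2.8 V, so V_ov = 2.8 − 1.18 = 1.62 V.
k_n = μ_nC_ox · (W/L) = 4.95 mA/V².
Assume saturation: I_D = ½ k_n V_ov² = 0.5 × 4.95 × 1.62² = 6.5 mA, giving V_DS = V_DD − I_D R_D = 14.5 − 6.5 × 7.08 = -31.5 V.
But -31.5 V < V_ov = 1.62 V, so the device is actually in triode.
In triode I_D = k_n[V_ov V_DS − ½ V_DS²] and I_D = (V_DD − V_DS)/R_D. Equating: 17.5 V_DS² − 57.77 V_DS + 14.5 = 0, giving V_DS = 0.274 V (the root below V_ov).
I_D = (14.5 − 0.274) / 7.08 = 2.01 mA.

I_D = 2.01 mA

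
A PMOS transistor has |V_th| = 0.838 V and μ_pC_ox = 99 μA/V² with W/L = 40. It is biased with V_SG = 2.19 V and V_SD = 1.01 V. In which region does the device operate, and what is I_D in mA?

k_p = μ_pC_ox · (W/L) = 3.96 mA/V².
V_ov = V_SG − |V_th| = 2.19 − 0.838 = 1.35 V.
Since V_SD = 1.01 V < V_ov = 1.35 V, the device is in the triode region.
I_D = k_p [V_ov · V_SD − ½ V_SD²] = 3.96 × [1.35 × 1.01 − 0.5 × 1.01²] = 3.39 mA.

Triode; I_D = 3.39 mA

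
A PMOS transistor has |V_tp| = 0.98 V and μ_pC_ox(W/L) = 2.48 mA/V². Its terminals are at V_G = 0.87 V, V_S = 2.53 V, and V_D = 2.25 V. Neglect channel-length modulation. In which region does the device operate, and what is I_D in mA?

Triode; I_D = 0.375 mA

V_SG = V_S − V_G = 2.53 − 0.87 = 1.66 V; V_SD = V_S − V_D = 2.53 − 2.25 = 0.28 V.
V_ov = V_SG − |V_tp| = 1.66 − 0.98 = 0.68 V.
Since V_SD = 0.28 V < V_ov = 0.68 V, the device is in the triode region.
I_D = k_p [V_ov · V_SD − ½ V_SD²] = 2.48 × [0.68 × 0.28 − 0.5 × 0.28²] = 0.375 mA.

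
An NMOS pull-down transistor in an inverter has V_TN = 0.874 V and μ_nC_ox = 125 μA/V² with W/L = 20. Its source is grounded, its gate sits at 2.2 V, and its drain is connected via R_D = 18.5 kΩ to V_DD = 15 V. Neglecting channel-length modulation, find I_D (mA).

V_GS = V_G = 2.2 V, so V_ov = 2.2 − 0.874 = 1.33 V.
k_n = μ_nC_ox · (W/L) = 2.5 mA/V².
Assume saturation: I_D = ½ k_n V_ov² = 0.5 × 2.5 × 1.33² = 2.2 mA, giving V_DS = V_DD − I_D R_D = 15 − 2.2 × 18.5 = -25.7 V.
But -25.7 V < V_ov = 1.33 V, so the device is actually in triode.
In triode I_D = k_n[V_ov V_DS − ½ V_DS²] and I_D = (V_DD − V_DS)/R_D. Equating: 23.1 V_DS² − 62.33 V_DS + 15 = 0, giving V_DS = 0.267 V (the root below V_ov).
I_D = (15 − 0.267) / 18.5 = 0.796 mA.

I_D = 0.796 mA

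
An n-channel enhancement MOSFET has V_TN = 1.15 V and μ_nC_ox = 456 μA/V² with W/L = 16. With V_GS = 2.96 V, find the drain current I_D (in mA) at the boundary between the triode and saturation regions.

I_D = 12.0 mA

At the boundary V_DS = V_ov = V_GS − V_TN = 2.96 − 1.15 = 1.81 V.
k_n = μ_nC_ox · (W/L) = 7.296 mA/V².
I_D = ½ k_n V_ov² = 0.5 × 7.296 × 1.81² = 12 mA.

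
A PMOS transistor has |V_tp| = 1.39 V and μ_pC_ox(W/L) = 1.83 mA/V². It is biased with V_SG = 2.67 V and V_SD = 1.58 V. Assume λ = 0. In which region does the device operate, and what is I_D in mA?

Saturation; I_D = 1.50 mA

V_ov = V_SG − |V_tp| = 2.67 − 1.39 = 1.28 V.
Since V_SD = 1.58 V ≥ V_ov = 1.28 V, the device is in saturation.
I_D = ½ k_p V_ov² = 0.5 × 1.83 × 1.28² = 1.5 mA.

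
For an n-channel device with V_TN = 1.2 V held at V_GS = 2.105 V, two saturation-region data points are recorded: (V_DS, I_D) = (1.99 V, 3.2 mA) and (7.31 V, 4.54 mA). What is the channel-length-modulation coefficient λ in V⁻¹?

With V_GS fixed, I_D ∝ (1 + λ V_DS) in saturation, so I_D2/I_D1 = (1 + λ V_DS2)/(1 + λ V_DS1).
4.54/3.2 = 1.419 = (1 + 7.31 λ)/(1 + 1.99 λ).
Solving: λ (I_D1 V_DS2 − I_D2 V_DS1) = I_D2 − I_D1, so λ = (4.54 − 3.2) / (3.2 × 7.31 − 4.54 × 1.99) = 1.34 / 14.4 = 0.0933 V⁻¹.

λ = 0.0933 V⁻¹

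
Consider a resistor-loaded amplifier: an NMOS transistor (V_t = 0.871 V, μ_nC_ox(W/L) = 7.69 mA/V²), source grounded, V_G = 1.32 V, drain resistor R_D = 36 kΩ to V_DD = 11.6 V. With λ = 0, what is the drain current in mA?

V_GS = V_G = 1.32 V, so V_ov = 1.32 − 0.871 = 0.449 V.
Assume saturation: I_D = ½ k_n V_ov² = 0.5 × 7.69 × 0.449² = 0.775 mA, giving V_DS = V_DD − I_D R_D = 11.6 − 0.775 × 36 = -16.3 V.
But -16.3 V < V_ov = 0.449 V, so the device is actually in triode.
In triode I_D = k_n[V_ov V_DS − ½ V_DS²] and I_D = (V_DD − V_DS)/R_D. Equating: 138 V_DS² − 125.3 V_DS + 11.6 = 0, giving V_DS = 0.105 V (the root below V_ov).
I_D = (11.6 − 0.105) / 36 = 0.319 mA.

I_D = 0.319 mA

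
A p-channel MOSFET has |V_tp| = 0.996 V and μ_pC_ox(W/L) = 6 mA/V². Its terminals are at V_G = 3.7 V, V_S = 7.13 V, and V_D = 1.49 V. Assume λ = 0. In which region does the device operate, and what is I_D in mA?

Saturation; I_D = 17.8 mA

V_SG = V_S − V_G = 7.13 − 3.7 = 3.43 V; V_SD = V_S − V_D = 7.13 − 1.49 = 5.64 V.
V_ov = V_SG − |V_tp| = 3.43 − 0.996 = 2.43 V.
Since V_SD = 5.64 V ≥ V_ov = 2.43 V, the device is in saturation.
I_D = ½ k_p V_ov² = 0.5 × 6 × 2.43² = 17.8 mA.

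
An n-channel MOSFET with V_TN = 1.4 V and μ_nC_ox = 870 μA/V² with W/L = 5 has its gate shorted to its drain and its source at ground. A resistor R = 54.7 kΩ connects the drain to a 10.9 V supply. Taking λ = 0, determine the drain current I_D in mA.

I_D = 0.169 mA

With gate tied to drain, V_GS = V_DS ≥ V_GS − V_TN, so the device is in saturation.
k_n = μ_nC_ox · (W/L) = 4.35 mA/V².
KCL at the drain: ½ k_n (V_GS − V_TN)² = (V_DD − V_GS)/R.
Let x = V_GS − 1.4. Then 119 x² + x − 9.5 = 0, giving x = 0.278 V (positive root), so V_GS = 1.68 V.
I_D = (V_DD − V_GS)/R = (10.9 − 1.68) / 54.7 = 0.169 mA.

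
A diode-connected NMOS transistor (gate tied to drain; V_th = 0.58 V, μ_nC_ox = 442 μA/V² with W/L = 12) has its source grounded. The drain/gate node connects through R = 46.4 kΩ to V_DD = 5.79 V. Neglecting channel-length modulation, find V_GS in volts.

With gate tied to drain, V_GS = V_DS ≥ V_GS − V_th, so the device is in saturation.
k_n = μ_nC_ox · (W/L) = 5.304 mA/V².
KCL at the drain: ½ k_n (V_GS − V_th)² = (V_DD − V_GS)/R.
Let x = V_GS − 0.58. Then 123 x² + x − 5.21 = 0, giving x = 0.202 V (positive root), so V_GS = 0.782 V.
I_D = (V_DD − V_GS)/R = (5.79 − 0.782) / 46.4 = 0.108 mA.

V_GS = 0.782 V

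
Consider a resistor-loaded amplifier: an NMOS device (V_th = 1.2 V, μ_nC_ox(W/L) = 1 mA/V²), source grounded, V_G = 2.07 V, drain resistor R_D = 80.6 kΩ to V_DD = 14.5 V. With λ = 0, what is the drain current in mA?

I_D = 0.177 mA

V_GS = V_G = 2.07 V, so V_ov = 2.07 − 1.2 = 0.87 V.
Assume saturation: I_D = ½ k_n V_ov² = 0.5 × 1 × 0.87² = 0.378 mA, giving V_DS = V_DD − I_D R_D = 14.5 − 0.378 × 80.6 = -16 V.
But -16 V < V_ov = 0.87 V, so the device is actually in triode.
In triode I_D = k_n[V_ov V_DS − ½ V_DS²] and I_D = (V_DD − V_DS)/R_D. Equating: 40.3 V_DS² − 71.12 V_DS + 14.5 = 0, giving V_DS = 0.235 V (the root below V_ov).
I_D = (14.5 − 0.235) / 80.6 = 0.177 mA.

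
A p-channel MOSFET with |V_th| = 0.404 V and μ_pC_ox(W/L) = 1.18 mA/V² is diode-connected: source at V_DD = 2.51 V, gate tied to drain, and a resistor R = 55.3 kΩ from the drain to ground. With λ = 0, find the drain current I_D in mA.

With gate tied to drain, V_SG = V_SD ≥ V_SG − |V_th|, so the device is in saturation.
KCL at the drain: ½ k_p (V_SG − |V_th|)² = (V_DD − V_SG)/R.
Let x = V_SG − 0.404. Then 32.6 x² + x − 2.106 = 0, giving x = 0.239 V (positive root), so V_SG = 0.643 V.
I_D = (V_DD − V_SG)/R = (2.51 − 0.643) / 55.3 = 0.0338 mA.

I_D = 0.0338 mA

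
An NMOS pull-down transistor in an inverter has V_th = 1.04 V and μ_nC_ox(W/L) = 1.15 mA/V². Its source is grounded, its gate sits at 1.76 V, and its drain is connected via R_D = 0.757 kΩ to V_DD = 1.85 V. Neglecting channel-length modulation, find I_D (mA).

V_GS = V_G = 1.76 V, so V_ov = 1.76 − 1.04 = 0.72 V.
Assume saturation: I_D = ½ k_n V_ov² = 0.5 × 1.15 × 0.72² = 0.298 mA, giving V_DS = V_DD − I_D R_D = 1.85 − 0.298 × 0.757 = 1.62 V.
V_DS = 1.62 V ≥ V_ov = 0.72 V, confirming saturation.

I_D = 0.298 mA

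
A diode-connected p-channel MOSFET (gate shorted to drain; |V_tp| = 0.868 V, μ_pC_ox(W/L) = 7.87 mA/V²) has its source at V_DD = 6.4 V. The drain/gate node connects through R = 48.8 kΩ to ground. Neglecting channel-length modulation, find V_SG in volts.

V_SG = 1.04 V

With gate tied to drain, V_SG = V_SD ≥ V_SG − |V_tp|, so the device is in saturation.
KCL at the drain: ½ k_p (V_SG − |V_tp|)² = (V_DD − V_SG)/R.
Let x = V_SG − 0.868. Then 192 x² + x − 5.532 = 0, giving x = 0.167 V (positive root), so V_SG = 1.04 V.
I_D = (V_DD − V_SG)/R = (6.4 − 1.04) / 48.8 = 0.11 mA.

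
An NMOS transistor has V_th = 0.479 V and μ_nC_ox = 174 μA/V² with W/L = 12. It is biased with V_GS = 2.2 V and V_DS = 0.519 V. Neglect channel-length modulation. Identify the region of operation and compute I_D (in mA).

k_n = μ_nC_ox · (W/L) = 2.088 mA/V².
V_ov = V_GS − V_th = 2.2 − 0.479 = 1.72 V.
Since V_DS = 0.519 V < V_ov = 1.72 V, the device is in the triode region.
I_D = k_n [V_ov · V_DS − ½ V_DS²] = 2.088 × [1.72 × 0.519 − 0.5 × 0.519²] = 1.58 mA.

Triode; I_D = 1.58 mA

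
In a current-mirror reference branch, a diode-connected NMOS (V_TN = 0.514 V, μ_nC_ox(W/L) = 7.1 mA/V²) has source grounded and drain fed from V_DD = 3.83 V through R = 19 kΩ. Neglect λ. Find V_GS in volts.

With gate tied to drain, V_GS = V_DS ≥ V_GS − V_TN, so the device is in saturation.
KCL at the drain: ½ k_n (V_GS − V_TN)² = (V_DD − V_GS)/R.
Let x = V_GS − 0.514. Then 67.5 x² + x − 3.316 = 0, giving x = 0.214 V (positive root), so V_GS = 0.728 V.
I_D = (V_DD − V_GS)/R = (3.83 − 0.728) / 19 = 0.163 mA.

V_GS = 0.728 V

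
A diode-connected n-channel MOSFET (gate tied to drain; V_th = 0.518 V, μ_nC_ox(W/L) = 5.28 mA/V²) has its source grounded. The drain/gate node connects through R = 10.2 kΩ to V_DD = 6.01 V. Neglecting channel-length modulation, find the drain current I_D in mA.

With gate tied to drain, V_GS = V_DS ≥ V_GS − V_th, so the device is in saturation.
KCL at the drain: ½ k_n (V_GS − V_th)² = (V_DD − V_GS)/R.
Let x = V_GS − 0.518. Then 26.9 x² + x − 5.492 = 0, giving x = 0.433 V (positive root), so V_GS = 0.951 V.
I_D = (V_DD − V_GS)/R = (6.01 − 0.951) / 10.2 = 0.496 mA.

I_D = 0.496 mA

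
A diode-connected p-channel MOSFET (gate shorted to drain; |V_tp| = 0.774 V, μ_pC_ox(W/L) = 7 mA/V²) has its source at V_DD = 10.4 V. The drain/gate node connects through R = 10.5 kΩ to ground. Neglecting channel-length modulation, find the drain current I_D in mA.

With gate tied to drain, V_SG = V_SD ≥ V_SG − |V_tp|, so the device is in saturation.
KCL at the drain: ½ k_p (V_SG − |V_tp|)² = (V_DD − V_SG)/R.
Let x = V_SG − 0.774. Then 36.8 x² + x − 9.626 = 0, giving x = 0.498 V (positive root), so V_SG = 1.27 V.
I_D = (V_DD − V_SG)/R = (10.4 − 1.27) / 10.5 = 0.869 mA.

I_D = 0.869 mA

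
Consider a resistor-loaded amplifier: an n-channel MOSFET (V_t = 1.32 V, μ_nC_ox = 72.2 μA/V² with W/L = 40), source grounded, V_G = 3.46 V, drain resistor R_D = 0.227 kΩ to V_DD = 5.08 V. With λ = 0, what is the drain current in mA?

V_GS = V_G = 3.46 V, so V_ov = 3.46 − 1.32 = 2.14 V.
k_n = μ_nC_ox · (W/L) = 2.888 mA/V².
Assume saturation: I_D = ½ k_n V_ov² = 0.5 × 2.888 × 2.14² = 6.61 mA, giving V_DS = V_DD − I_D R_D = 5.08 − 6.61 × 0.227 = 3.58 V.
V_DS = 3.58 V ≥ V_ov = 2.14 V, confirming saturation.

I_D = 6.61 mA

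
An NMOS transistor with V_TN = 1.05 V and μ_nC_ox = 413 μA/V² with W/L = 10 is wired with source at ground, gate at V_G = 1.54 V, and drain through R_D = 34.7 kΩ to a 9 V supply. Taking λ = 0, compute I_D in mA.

I_D = 0.255 mA

V_GS = V_G = 1.54 V, so V_ov = 1.54 − 1.05 = 0.49 V.
k_n = μ_nC_ox · (W/L) = 4.13 mA/V².
Assume saturation: I_D = ½ k_n V_ov² = 0.5 × 4.13 × 0.49² = 0.496 mA, giving V_DS = V_DD − I_D R_D = 9 − 0.496 × 34.7 = -8.2 V.
But -8.2 V < V_ov = 0.49 V, so the device is actually in triode.
In triode I_D = k_n[V_ov V_DS − ½ V_DS²] and I_D = (V_DD − V_DS)/R_D. Equating: 71.7 V_DS² − 71.22 V_DS + 9 = 0, giving V_DS = 0.149 V (the root below V_ov).
I_D = (9 − 0.149) / 34.7 = 0.255 mA.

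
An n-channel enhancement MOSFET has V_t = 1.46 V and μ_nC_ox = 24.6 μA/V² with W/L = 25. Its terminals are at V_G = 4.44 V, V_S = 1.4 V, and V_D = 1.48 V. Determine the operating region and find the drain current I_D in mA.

V_GS = V_G − V_S = 4.44 − 1.4 = 3.04 V; V_DS = V_D − V_S = 1.48 − 1.4 = 0.08 V.
k_n = μ_nC_ox · (W/L) = 0.615 mA/V².
V_ov = V_GS − V_t = 3.04 − 1.46 = 1.58 V.
Since V_DS = 0.08 V < V_ov = 1.58 V, the device is in the triode region.
I_D = k_n [V_ov · V_DS − ½ V_DS²] = 0.615 × [1.58 × 0.08 − 0.5 × 0.08²] = 0.0758 mA.

Triode; I_D = 0.0758 mA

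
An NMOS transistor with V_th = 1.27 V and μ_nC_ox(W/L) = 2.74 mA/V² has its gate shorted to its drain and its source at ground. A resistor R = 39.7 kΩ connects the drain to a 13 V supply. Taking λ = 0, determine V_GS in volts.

With gate tied to drain, V_GS = V_DS ≥ V_GS − V_th, so the device is in saturation.
KCL at the drain: ½ k_n (V_GS − V_th)² = (V_DD − V_GS)/R.
Let x = V_GS − 1.27. Then 54.4 x² + x − 11.73 = 0, giving x = 0.455 V (positive root), so V_GS = 1.73 V.
I_D = (V_DD − V_GS)/R = (13 − 1.73) / 39.7 = 0.284 mA.

V_GS = 1.73 V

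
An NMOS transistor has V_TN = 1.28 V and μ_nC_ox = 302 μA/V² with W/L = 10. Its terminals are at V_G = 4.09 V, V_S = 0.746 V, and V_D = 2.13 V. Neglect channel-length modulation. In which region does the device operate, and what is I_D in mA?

Triode; I_D = 5.73 mA

V_GS = V_G − V_S = 4.09 − 0.746 = 3.34 V; V_DS = V_D − V_S = 2.13 − 0.746 = 1.38 V.
k_n = μ_nC_ox · (W/L) = 3.02 mA/V².
V_ov = V_GS − V_TN = 3.34 − 1.28 = 2.06 V.
Since V_DS = 1.38 V < V_ov = 2.06 V, the device is in the triode region.
I_D = k_n [V_ov · V_DS − ½ V_DS²] = 3.02 × [2.06 × 1.38 − 0.5 × 1.38²] = 5.73 mA.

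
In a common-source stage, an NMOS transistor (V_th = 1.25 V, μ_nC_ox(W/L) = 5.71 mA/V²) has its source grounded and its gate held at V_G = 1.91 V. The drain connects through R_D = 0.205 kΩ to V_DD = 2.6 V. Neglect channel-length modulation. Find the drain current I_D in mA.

I_D = 1.24 mA

V_GS = V_G = 1.91 V, so V_ov = 1.91 − 1.25 = 0.66 V.
Assume saturation: I_D = ½ k_n V_ov² = 0.5 × 5.71 × 0.66² = 1.24 mA, giving V_DS = V_DD − I_D R_D = 2.6 − 1.24 × 0.205 = 2.35 V.
V_DS = 2.35 V ≥ V_ov = 0.66 V, confirming saturation.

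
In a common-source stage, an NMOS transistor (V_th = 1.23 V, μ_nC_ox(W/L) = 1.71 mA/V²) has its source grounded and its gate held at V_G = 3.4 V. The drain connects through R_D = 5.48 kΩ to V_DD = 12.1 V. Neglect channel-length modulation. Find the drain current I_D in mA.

I_D = 2.09 mA

V_GS = V_G = 3.4 V, so V_ov = 3.4 − 1.23 = 2.17 V.
Assume saturation: I_D = ½ k_n V_ov² = 0.5 × 1.71 × 2.17² = 4.03 mA, giving V_DS = V_DD − I_D R_D = 12.1 − 4.03 × 5.48 = -9.96 V.
But -9.96 V < V_ov = 2.17 V, so the device is actually in triode.
In triode I_D = k_n[V_ov V_DS − ½ V_DS²] and I_D = (V_DD − V_DS)/R_D. Equating: 4.69 V_DS² − 21.33 V_DS + 12.1 = 0, giving V_DS = 0.664 V (the root below V_ov).
I_D = (12.1 − 0.664) / 5.48 = 2.09 mA.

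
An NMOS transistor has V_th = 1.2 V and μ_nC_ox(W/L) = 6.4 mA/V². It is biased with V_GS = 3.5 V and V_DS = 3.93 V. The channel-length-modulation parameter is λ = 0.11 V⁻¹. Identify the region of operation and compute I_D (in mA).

V_ov = V_GS − V_th = 3.5 − 1.2 = 2.3 V.
Since V_DS = 3.93 V ≥ V_ov = 2.3 V, the device is in saturation.
I_D = ½ k_n V_ov² (1 + λ V_DS) = 0.5 × 6.4 × 2.3² × (1 + 0.11 × 3.93) = 24.2 mA.

Saturation; I_D = 24.2 mA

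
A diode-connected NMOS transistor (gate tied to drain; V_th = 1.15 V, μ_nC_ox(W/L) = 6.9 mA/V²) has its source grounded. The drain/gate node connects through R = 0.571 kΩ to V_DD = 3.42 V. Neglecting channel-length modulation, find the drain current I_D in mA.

With gate tied to drain, V_GS = V_DS ≥ V_GS − V_th, so the device is in saturation.
KCL at the drain: ½ k_n (V_GS − V_th)² = (V_DD − V_GS)/R.
Let x = V_GS − 1.15. Then 1.97 x² + x − 2.27 = 0, giving x = 0.849 V (positive root), so V_GS = 2 V.
I_D = (V_DD − V_GS)/R = (3.42 − 2) / 0.571 = 2.49 mA.

I_D = 2.49 mA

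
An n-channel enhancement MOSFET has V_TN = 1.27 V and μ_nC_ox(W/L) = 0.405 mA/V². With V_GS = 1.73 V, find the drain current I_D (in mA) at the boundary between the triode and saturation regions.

I_D = 0.0428 mA

At the boundary V_DS = V_ov = V_GS − V_TN = 1.73 − 1.27 = 0.46 V.
I_D = ½ k_n V_ov² = 0.5 × 0.405 × 0.46² = 0.0428 mA.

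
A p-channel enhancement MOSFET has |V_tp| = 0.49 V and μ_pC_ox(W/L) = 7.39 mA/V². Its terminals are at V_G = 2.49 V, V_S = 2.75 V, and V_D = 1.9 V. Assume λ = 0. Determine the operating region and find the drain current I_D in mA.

Cutoff; I_D = 0 mA

V_SG = V_S − V_G = 2.75 − 2.49 = 0.26 V; V_SD = V_S − V_D = 2.75 − 1.9 = 0.85 V.
V_SG = 0.26 V < |V_tp| = 0.49 V, so the transistor is in cutoff.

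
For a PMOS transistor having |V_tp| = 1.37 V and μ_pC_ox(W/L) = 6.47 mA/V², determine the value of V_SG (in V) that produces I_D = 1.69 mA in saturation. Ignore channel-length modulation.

V_SG = 2.09 V

In saturation I_D = ½ k_p (V_SG − |V_tp|)², so V_SG − |V_tp| = √(2 I_D / k_p) = √(2 × 1.69 / 6.47) = 0.723 V.
V_SG = 1.37 + 0.723 = 2.09 V.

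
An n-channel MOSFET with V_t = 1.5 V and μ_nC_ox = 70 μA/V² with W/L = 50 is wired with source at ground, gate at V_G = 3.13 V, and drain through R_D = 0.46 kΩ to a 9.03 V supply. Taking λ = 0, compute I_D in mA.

I_D = 4.65 mA

V_GS = V_G = 3.13 V, so V_ov = 3.13 − 1.5 = 1.63 V.
k_n = μ_nC_ox · (W/L) = 3.5 mA/V².
Assume saturation: I_D = ½ k_n V_ov² = 0.5 × 3.5 × 1.63² = 4.65 mA, giving V_DS = V_DD − I_D R_D = 9.03 − 4.65 × 0.46 = 6.89 V.
V_DS = 6.89 V ≥ V_ov = 1.63 V, confirming saturation.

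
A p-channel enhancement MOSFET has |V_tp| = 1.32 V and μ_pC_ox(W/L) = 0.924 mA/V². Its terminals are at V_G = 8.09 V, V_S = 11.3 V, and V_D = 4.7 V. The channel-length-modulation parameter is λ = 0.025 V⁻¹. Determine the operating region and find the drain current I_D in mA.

V_SG = V_S − V_G = 11.3 − 8.09 = 3.21 V; V_SD = V_S − V_D = 11.3 − 4.7 = 6.6 V.
V_ov = V_SG − |V_tp| = 3.21 − 1.32 = 1.89 V.
Since V_SD = 6.6 V ≥ V_ov = 1.89 V, the device is in saturation.
I_D = ½ k_p V_ov² (1 + λ V_SD) = 0.5 × 0.924 × 1.89² × (1 + 0.025 × 6.6) = 1.92 mA.

Saturation; I_D = 1.92 mA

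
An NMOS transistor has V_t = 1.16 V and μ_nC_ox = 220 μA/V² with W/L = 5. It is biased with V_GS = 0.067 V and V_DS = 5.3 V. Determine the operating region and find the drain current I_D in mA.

Cutoff; I_D = 0 mA

V_GS = 0.067 V < V_t = 1.16 V, so the transistor is in cutoff.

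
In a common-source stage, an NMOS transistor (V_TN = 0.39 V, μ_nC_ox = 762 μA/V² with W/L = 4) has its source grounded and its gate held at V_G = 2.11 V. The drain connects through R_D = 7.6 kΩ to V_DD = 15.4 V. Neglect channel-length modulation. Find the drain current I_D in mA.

I_D = 1.97 mA

V_GS = V_G = 2.11 V, so V_ov = 2.11 − 0.39 = 1.72 V.
k_n = μ_nC_ox · (W/L) = 3.048 mA/V².
Assume saturation: I_D = ½ k_n V_ov² = 0.5 × 3.048 × 1.72² = 4.51 mA, giving V_DS = V_DD − I_D R_D = 15.4 − 4.51 × 7.6 = -18.9 V.
But -18.9 V < V_ov = 1.72 V, so the device is actually in triode.
In triode I_D = k_n[V_ov V_DS − ½ V_DS²] and I_D = (V_DD − V_DS)/R_D. Equating: 11.6 V_DS² − 40.84 V_DS + 15.4 = 0, giving V_DS = 0.429 V (the root below V_ov).
I_D = (15.4 − 0.429) / 7.6 = 1.97 mA.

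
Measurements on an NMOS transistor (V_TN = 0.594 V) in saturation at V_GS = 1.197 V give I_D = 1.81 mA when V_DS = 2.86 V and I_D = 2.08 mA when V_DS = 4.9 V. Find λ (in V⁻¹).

λ = 0.0925 V⁻¹

With V_GS fixed, I_D ∝ (1 + λ V_DS) in saturation, so I_D2/I_D1 = (1 + λ V_DS2)/(1 + λ V_DS1).
2.08/1.81 = 1.149 = (1 + 4.9 λ)/(1 + 2.86 λ).
Solving: λ (I_D1 V_DS2 − I_D2 V_DS1) = I_D2 − I_D1, so λ = (2.08 − 1.81) / (1.81 × 4.9 − 2.08 × 2.86) = 0.27 / 2.92 = 0.0925 V⁻¹.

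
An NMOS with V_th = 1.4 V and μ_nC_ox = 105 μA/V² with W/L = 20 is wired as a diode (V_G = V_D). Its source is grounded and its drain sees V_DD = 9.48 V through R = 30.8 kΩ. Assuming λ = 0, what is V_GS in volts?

V_GS = 1.88 V

With gate tied to drain, V_GS = V_DS ≥ V_GS − V_th, so the device is in saturation.
k_n = μ_nC_ox · (W/L) = 2.1 mA/V².
KCL at the drain: ½ k_n (V_GS − V_th)² = (V_DD − V_GS)/R.
Let x = V_GS − 1.4. Then 32.3 x² + x − 8.08 = 0, giving x = 0.485 V (positive root), so V_GS = 1.88 V.
I_D = (V_DD − V_GS)/R = (9.48 − 1.88) / 30.8 = 0.247 mA.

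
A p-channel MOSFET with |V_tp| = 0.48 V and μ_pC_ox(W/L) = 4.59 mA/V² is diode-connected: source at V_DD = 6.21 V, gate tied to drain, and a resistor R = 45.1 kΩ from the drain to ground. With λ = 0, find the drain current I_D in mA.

I_D = 0.122 mA

With gate tied to drain, V_SG = V_SD ≥ V_SG − |V_tp|, so the device is in saturation.
KCL at the drain: ½ k_p (V_SG − |V_tp|)² = (V_DD − V_SG)/R.
Let x = V_SG − 0.48. Then 104 x² + x − 5.73 = 0, giving x = 0.231 V (positive root), so V_SG = 0.711 V.
I_D = (V_DD − V_SG)/R = (6.21 − 0.711) / 45.1 = 0.122 mA.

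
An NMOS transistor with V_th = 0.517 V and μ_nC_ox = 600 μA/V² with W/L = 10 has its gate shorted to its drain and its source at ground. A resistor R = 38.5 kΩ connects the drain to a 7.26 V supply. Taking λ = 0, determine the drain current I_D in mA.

I_D = 0.169 mA

With gate tied to drain, V_GS = V_DS ≥ V_GS − V_th, so the device is in saturation.
k_n = μ_nC_ox · (W/L) = 6 mA/V².
KCL at the drain: ½ k_n (V_GS − V_th)² = (V_DD − V_GS)/R.
Let x = V_GS − 0.517. Then 116 x² + x − 6.743 = 0, giving x = 0.237 V (positive root), so V_GS = 0.754 V.
I_D = (V_DD − V_GS)/R = (7.26 − 0.754) / 38.5 = 0.169 mA.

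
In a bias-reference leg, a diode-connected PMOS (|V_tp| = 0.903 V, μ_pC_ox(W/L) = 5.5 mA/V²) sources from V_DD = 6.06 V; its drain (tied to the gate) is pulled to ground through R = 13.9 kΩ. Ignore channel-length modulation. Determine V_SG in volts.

V_SG = 1.26 V

With gate tied to drain, V_SG = V_SD ≥ V_SG − |V_tp|, so the device is in saturation.
KCL at the drain: ½ k_p (V_SG − |V_tp|)² = (V_DD − V_SG)/R.
Let x = V_SG − 0.903. Then 38.2 x² + x − 5.157 = 0, giving x = 0.354 V (positive root), so V_SG = 1.26 V.
I_D = (V_DD − V_SG)/R = (6.06 − 1.26) / 13.9 = 0.346 mA.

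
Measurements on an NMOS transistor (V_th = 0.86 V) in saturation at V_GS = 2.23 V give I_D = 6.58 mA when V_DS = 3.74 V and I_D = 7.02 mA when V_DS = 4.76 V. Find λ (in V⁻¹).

λ = 0.0869 V⁻¹

With V_GS fixed, I_D ∝ (1 + λ V_DS) in saturation, so I_D2/I_D1 = (1 + λ V_DS2)/(1 + λ V_DS1).
7.02/6.58 = 1.067 = (1 + 4.76 λ)/(1 + 3.74 λ).
Solving: λ (I_D1 V_DS2 − I_D2 V_DS1) = I_D2 − I_D1, so λ = (7.02 − 6.58) / (6.58 × 4.76 − 7.02 × 3.74) = 0.44 / 5.07 = 0.0869 V⁻¹.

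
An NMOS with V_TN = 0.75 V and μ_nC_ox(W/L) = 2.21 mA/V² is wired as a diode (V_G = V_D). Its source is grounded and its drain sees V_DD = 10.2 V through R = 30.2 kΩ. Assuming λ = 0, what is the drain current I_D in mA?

With gate tied to drain, V_GS = V_DS ≥ V_GS − V_TN, so the device is in saturation.
KCL at the drain: ½ k_n (V_GS − V_TN)² = (V_DD − V_GS)/R.
Let x = V_GS − 0.75. Then 33.4 x² + x − 9.45 = 0, giving x = 0.517 V (positive root), so V_GS = 1.27 V.
I_D = (V_DD − V_GS)/R = (10.2 − 1.27) / 30.2 = 0.296 mA.

I_D = 0.296 mA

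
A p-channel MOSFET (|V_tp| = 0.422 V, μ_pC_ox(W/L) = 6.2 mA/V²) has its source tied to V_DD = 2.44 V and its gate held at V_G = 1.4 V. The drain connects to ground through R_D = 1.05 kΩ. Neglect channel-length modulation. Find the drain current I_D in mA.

I_D = 1.18 mA

V_SG = V_DD − V_G = 2.44 − 1.4 = 1.04 V, so V_ov = 1.04 − 0.422 = 0.618 V.
Assume saturation: I_D = ½ k_p V_ov² = 0.5 × 6.2 × 0.618² = 1.18 mA, giving V_SD = V_DD − I_D R_D = 2.44 − 1.18 × 1.05 = 1.2 V.
V_SD = 1.2 V ≥ V_ov = 0.618 V, confirming saturation.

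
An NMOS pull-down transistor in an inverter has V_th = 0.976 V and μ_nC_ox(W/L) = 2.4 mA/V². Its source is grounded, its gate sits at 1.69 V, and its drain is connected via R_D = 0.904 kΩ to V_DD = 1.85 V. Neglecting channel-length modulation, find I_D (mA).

V_GS = V_G = 1.69 V, so V_ov = 1.69 − 0.976 = 0.714 V.
Assume saturation: I_D = ½ k_n V_ov² = 0.5 × 2.4 × 0.714² = 0.612 mA, giving V_DS = V_DD − I_D R_D = 1.85 − 0.612 × 0.904 = 1.3 V.
V_DS = 1.3 V ≥ V_ov = 0.714 V, confirming saturation.

I_D = 0.612 mA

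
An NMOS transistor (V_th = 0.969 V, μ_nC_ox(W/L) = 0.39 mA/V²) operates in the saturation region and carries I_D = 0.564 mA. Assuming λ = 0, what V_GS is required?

V_GS = 2.67 V

In saturation I_D = ½ k_n (V_GS − V_th)², so V_GS − V_th = √(2 I_D / k_n) = √(2 × 0.564 / 0.39) = 1.7 V.
V_GS = 0.969 + 1.7 = 2.67 V.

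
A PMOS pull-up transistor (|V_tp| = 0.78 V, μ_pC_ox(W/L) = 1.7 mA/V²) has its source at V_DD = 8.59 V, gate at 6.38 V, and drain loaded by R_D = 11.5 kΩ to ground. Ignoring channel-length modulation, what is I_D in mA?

I_D = 0.718 mA

V_SG = V_DD − V_G = 8.59 − 6.38 = 2.21 V, so V_ov = 2.21 − 0.78 = 1.43 V.
Assume saturation: I_D = ½ k_p V_ov² = 0.5 × 1.7 × 1.43² = 1.74 mA, giving V_SD = V_DD − I_D R_D = 8.59 − 1.74 × 11.5 = -11.4 V.
But -11.4 V < V_ov = 1.43 V, so the device is actually in triode.
In triode I_D = k_p[V_ov V_SD − ½ V_SD²] and I_D = (V_DD − V_SD)/R_D. Equating: 9.78 V_SD² − 28.96 V_SD + 8.59 = 0, giving V_SD = 0.334 V (the root below V_ov).
I_D = (8.59 − 0.334) / 11.5 = 0.718 mA.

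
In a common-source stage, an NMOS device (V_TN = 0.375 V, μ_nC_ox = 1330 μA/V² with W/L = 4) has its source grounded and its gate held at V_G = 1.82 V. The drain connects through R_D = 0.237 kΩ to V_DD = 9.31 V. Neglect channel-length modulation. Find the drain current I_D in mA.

V_GS = V_G = 1.82 V, so V_ov = 1.82 − 0.375 = 1.45 V.
k_n = μ_nC_ox · (W/L) = 5.32 mA/V².
Assume saturation: I_D = ½ k_n V_ov² = 0.5 × 5.32 × 1.45² = 5.55 mA, giving V_DS = V_DD − I_D R_D = 9.31 − 5.55 × 0.237 = 7.99 V.
V_DS = 7.99 V ≥ V_ov = 1.45 V, confirming saturation.

I_D = 5.55 mA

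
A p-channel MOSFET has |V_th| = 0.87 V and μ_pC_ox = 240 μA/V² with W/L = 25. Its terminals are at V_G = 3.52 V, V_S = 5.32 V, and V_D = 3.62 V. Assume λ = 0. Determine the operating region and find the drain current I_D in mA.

Saturation; I_D = 2.59 mA

V_SG = V_S − V_G = 5.32 − 3.52 = 1.8 V; V_SD = V_S − V_D = 5.32 − 3.62 = 1.7 V.
k_p = μ_pC_ox · (W/L) = 6 mA/V².
V_ov = V_SG − |V_th| = 1.8 − 0.87 = 0.93 V.
Since V_SD = 1.7 V ≥ V_ov = 0.93 V, the device is in saturation.
I_D = ½ k_p V_ov² = 0.5 × 6 × 0.93² = 2.59 mA.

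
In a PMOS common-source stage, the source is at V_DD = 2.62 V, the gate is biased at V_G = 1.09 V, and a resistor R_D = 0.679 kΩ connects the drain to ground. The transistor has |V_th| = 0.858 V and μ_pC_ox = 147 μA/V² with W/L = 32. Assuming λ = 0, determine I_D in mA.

V_SG = V_DD − V_G = 2.62 − 1.09 = 1.53 V, so V_ov = 1.53 − 0.858 = 0.672 V.
k_p = μ_pC_ox · (W/L) = 4.704 mA/V².
Assume saturation: I_D = ½ k_p V_ov² = 0.5 × 4.704 × 0.672² = 1.06 mA, giving V_SD = V_DD − I_D R_D = 2.62 − 1.06 × 0.679 = 1.9 V.
V_SD = 1.9 V ≥ V_ov = 0.672 V, confirming saturation.

I_D = 1.06 mA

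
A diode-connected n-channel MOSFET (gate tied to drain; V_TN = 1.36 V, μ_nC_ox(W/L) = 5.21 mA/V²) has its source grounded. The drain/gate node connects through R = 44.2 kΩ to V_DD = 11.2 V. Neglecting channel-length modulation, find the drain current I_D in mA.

I_D = 0.216 mA

With gate tied to drain, V_GS = V_DS ≥ V_GS − V_TN, so the device is in saturation.
KCL at the drain: ½ k_n (V_GS − V_TN)² = (V_DD − V_GS)/R.
Let x = V_GS − 1.36. Then 115 x² + x − 9.84 = 0, giving x = 0.288 V (positive root), so V_GS = 1.65 V.
I_D = (V_DD − V_GS)/R = (11.2 − 1.65) / 44.2 = 0.216 mA.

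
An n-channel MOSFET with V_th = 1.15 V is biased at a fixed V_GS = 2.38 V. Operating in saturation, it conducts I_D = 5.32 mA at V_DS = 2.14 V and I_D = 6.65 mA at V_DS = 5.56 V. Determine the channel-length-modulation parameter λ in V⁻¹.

With V_GS fixed, I_D ∝ (1 + λ V_DS) in saturation, so I_D2/I_D1 = (1 + λ V_DS2)/(1 + λ V_DS1).
6.65/5.32 = 1.25 = (1 + 5.56 λ)/(1 + 2.14 λ).
Solving: λ (I_D1 V_DS2 − I_D2 V_DS1) = I_D2 − I_D1, so λ = (6.65 − 5.32) / (5.32 × 5.56 − 6.65 × 2.14) = 1.33 / 15.3 = 0.0867 V⁻¹.

λ = 0.0867 V⁻¹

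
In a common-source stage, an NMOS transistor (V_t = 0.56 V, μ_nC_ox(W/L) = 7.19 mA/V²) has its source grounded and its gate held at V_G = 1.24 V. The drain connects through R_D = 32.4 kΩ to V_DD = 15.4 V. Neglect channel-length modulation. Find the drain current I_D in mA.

I_D = 0.472 mA

V_GS = V_G = 1.24 V, so V_ov = 1.24 − 0.56 = 0.68 V.
Assume saturation: I_D = ½ k_n V_ov² = 0.5 × 7.19 × 0.68² = 1.66 mA, giving V_DS = V_DD − I_D R_D = 15.4 − 1.66 × 32.4 = -38.5 V.
But -38.5 V < V_ov = 0.68 V, so the device is actually in triode.
In triode I_D = k_n[V_ov V_DS − ½ V_DS²] and I_D = (V_DD − V_DS)/R_D. Equating: 116 V_DS² − 159.4 V_DS + 15.4 = 0, giving V_DS = 0.105 V (the root below V_ov).
I_D = (15.4 − 0.105) / 32.4 = 0.472 mA.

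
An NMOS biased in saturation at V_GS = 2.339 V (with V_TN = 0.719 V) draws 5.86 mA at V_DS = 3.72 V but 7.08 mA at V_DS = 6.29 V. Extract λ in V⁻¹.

With V_GS fixed, I_D ∝ (1 + λ V_DS) in saturation, so I_D2/I_D1 = (1 + λ V_DS2)/(1 + λ V_DS1).
7.08/5.86 = 1.208 = (1 + 6.29 λ)/(1 + 3.72 λ).
Solving: λ (I_D1 V_DS2 − I_D2 V_DS1) = I_D2 − I_D1, so λ = (7.08 − 5.86) / (5.86 × 6.29 − 7.08 × 3.72) = 1.22 / 10.5 = 0.116 V⁻¹.

λ = 0.116 V⁻¹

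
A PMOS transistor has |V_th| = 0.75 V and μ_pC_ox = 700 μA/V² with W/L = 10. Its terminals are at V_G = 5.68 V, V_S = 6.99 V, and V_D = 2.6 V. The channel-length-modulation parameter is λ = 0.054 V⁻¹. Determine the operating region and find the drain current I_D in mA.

Saturation; I_D = 1.36 mA

V_SG = V_S − V_G = 6.99 − 5.68 = 1.31 V; V_SD = V_S − V_D = 6.99 − 2.6 = 4.39 V.
k_p = μ_pC_ox · (W/L) = 7 mA/V².
V_ov = V_SG − |V_th| = 1.31 − 0.75 = 0.56 V.
Since V_SD = 4.39 V ≥ V_ov = 0.56 V, the device is in saturation.
I_D = ½ k_p V_ov² (1 + λ V_SD) = 0.5 × 7 × 0.56² × (1 + 0.054 × 4.39) = 1.36 mA.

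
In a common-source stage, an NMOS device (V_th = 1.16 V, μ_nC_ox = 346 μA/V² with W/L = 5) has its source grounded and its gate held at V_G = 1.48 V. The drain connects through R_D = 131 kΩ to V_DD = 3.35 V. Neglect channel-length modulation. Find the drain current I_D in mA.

V_GS = V_G = 1.48 V, so V_ov = 1.48 − 1.16 = 0.32 V.
k_n = μ_nC_ox · (W/L) = 1.73 mA/V².
Assume saturation: I_D = ½ k_n V_ov² = 0.5 × 1.73 × 0.32² = 0.0886 mA, giving V_DS = V_DD − I_D R_D = 3.35 − 0.0886 × 131 = -8.25 V.
But -8.25 V < V_ov = 0.32 V, so the device is actually in triode.
In triode I_D = k_n[V_ov V_DS − ½ V_DS²] and I_D = (V_DD − V_DS)/R_D. Equating: 113 V_DS² − 73.52 V_DS + 3.35 = 0, giving V_DS = 0.0493 V (the root below V_ov).
I_D = (3.35 − 0.0493) / 131 = 0.0252 mA.

I_D = 0.0252 mA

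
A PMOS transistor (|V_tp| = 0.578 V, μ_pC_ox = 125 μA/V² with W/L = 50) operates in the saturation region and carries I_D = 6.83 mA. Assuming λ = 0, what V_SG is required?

V_SG = 2.06 V

k_p = μ_pC_ox · (W/L) = 6.25 mA/V².
In saturation I_D = ½ k_p (V_SG − |V_tp|)², so V_SG − |V_tp| = √(2 I_D / k_p) = √(2 × 6.83 / 6.25) = 1.48 V.
V_SG = 0.578 + 1.48 = 2.06 V.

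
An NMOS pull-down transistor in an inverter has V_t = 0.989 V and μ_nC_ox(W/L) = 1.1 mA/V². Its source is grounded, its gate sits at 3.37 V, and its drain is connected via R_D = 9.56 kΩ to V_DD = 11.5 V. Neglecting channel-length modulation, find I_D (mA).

I_D = 1.15 mA

V_GS = V_G = 3.37 V, so V_ov = 3.37 − 0.989 = 2.38 V.
Assume saturation: I_D = ½ k_n V_ov² = 0.5 × 1.1 × 2.38² = 3.12 mA, giving V_DS = V_DD − I_D R_D = 11.5 − 3.12 × 9.56 = -18.3 V.
But -18.3 V < V_ov = 2.38 V, so the device is actually in triode.
In triode I_D = k_n[V_ov V_DS − ½ V_DS²] and I_D = (V_DD − V_DS)/R_D. Equating: 5.26 V_DS² − 26.04 V_DS + 11.5 = 0, giving V_DS = 0.49 V (the root below V_ov).
I_D = (11.5 − 0.49) / 9.56 = 1.15 mA.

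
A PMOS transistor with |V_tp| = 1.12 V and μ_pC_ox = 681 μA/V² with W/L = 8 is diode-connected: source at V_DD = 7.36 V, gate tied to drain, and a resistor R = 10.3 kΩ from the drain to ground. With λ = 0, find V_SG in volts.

V_SG = 1.57 V

With gate tied to drain, V_SG = V_SD ≥ V_SG − |V_tp|, so the device is in saturation.
k_p = μ_pC_ox · (W/L) = 5.448 mA/V².
KCL at the drain: ½ k_p (V_SG − |V_tp|)² = (V_DD − V_SG)/R.
Let x = V_SG − 1.12. Then 28.1 x² + x − 6.24 = 0, giving x = 0.454 V (positive root), so V_SG = 1.57 V.
I_D = (V_DD − V_SG)/R = (7.36 − 1.57) / 10.3 = 0.562 mA.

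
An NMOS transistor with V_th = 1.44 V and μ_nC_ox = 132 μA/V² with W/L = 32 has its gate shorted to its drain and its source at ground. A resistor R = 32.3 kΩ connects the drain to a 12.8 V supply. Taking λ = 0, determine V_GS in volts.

V_GS = 1.84 V

With gate tied to drain, V_GS = V_DS ≥ V_GS − V_th, so the device is in saturation.
k_n = μ_nC_ox · (W/L) = 4.224 mA/V².
KCL at the drain: ½ k_n (V_GS − V_th)² = (V_DD − V_GS)/R.
Let x = V_GS − 1.44. Then 68.2 x² + x − 11.36 = 0, giving x = 0.401 V (positive root), so V_GS = 1.84 V.
I_D = (V_DD − V_GS)/R = (12.8 − 1.84) / 32.3 = 0.339 mA.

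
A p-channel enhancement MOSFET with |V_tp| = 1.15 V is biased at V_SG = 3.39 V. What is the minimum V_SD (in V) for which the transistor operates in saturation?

The boundary between triode and saturation is V_SD = V_SG − |V_tp| = V_ov.
V_ov = 3.39 − 1.15 = 2.24 V.

V_SD,sat = 2.24 V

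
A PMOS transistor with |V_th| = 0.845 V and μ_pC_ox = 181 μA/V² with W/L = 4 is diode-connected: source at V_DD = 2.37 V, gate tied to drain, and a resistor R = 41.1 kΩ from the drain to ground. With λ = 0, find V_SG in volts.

With gate tied to drain, V_SG = V_SD ≥ V_SG − |V_th|, so the device is in saturation.
k_p = μ_pC_ox · (W/L) = 0.724 mA/V².
KCL at the drain: ½ k_p (V_SG − |V_th|)² = (V_DD − V_SG)/R.
Let x = V_SG − 0.845. Then 14.9 x² + x − 1.525 = 0, giving x = 0.288 V (positive root), so V_SG = 1.13 V.
I_D = (V_DD − V_SG)/R = (2.37 − 1.13) / 41.1 = 0.0301 mA.

V_SG = 1.13 V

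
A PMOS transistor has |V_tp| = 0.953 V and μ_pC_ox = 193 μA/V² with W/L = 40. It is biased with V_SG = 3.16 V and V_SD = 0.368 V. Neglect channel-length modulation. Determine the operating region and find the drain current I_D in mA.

Triode; I_D = 5.75 mA

k_p = μ_pC_ox · (W/L) = 7.72 mA/V².
V_ov = V_SG − |V_tp| = 3.16 − 0.953 = 2.21 V.
Since V_SD = 0.368 V < V_ov = 2.21 V, the device is in the triode region.
I_D = k_p [V_ov · V_SD − ½ V_SD²] = 7.72 × [2.21 × 0.368 − 0.5 × 0.368²] = 5.75 mA.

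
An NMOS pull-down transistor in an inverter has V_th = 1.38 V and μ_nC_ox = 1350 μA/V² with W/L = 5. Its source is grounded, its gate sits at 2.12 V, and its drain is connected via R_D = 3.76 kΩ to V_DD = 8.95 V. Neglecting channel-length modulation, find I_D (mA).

V_GS = V_G = 2.12 V, so V_ov = 2.12 − 1.38 = 0.74 V.
k_n = μ_nC_ox · (W/L) = 6.75 mA/V².
Assume saturation: I_D = ½ k_n V_ov² = 0.5 × 6.75 × 0.74² = 1.85 mA, giving V_DS = V_DD − I_D R_D = 8.95 − 1.85 × 3.76 = 2 V.
V_DS = 2 V ≥ V_ov = 0.74 V, confirming saturation.

I_D = 1.85 mA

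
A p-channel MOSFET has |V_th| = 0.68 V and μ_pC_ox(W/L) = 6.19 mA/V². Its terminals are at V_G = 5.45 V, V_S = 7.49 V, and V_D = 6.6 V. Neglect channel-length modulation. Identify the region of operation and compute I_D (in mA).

V_SG = V_S − V_G = 7.49 − 5.45 = 2.04 V; V_SD = V_S − V_D = 7.49 − 6.6 = 0.89 V.
V_ov = V_SG − |V_th| = 2.04 − 0.68 = 1.36 V.
Since V_SD = 0.89 V < V_ov = 1.36 V, the device is in the triode region.
I_D = k_p [V_ov · V_SD − ½ V_SD²] = 6.19 × [1.36 × 0.89 − 0.5 × 0.89²] = 5.04 mA.

Triode; I_D = 5.04 mA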